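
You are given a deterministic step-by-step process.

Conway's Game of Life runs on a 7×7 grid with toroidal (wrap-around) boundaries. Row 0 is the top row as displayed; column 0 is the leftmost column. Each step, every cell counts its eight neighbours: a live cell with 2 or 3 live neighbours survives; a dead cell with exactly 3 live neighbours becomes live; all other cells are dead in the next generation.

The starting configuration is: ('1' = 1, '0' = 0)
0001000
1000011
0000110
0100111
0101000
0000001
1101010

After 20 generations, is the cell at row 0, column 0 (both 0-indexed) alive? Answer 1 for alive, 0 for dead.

1

gen 0: 0001000
1000011
0000110
0100111
0101000
0000001
1101010
gen 1: 0110010
0000011
0000000
1011001
0010101
0100101
1010101
gen 2: 0111100
0000011
1000010
1111011
0010101
0110101
0010101
gen 3: 1110101
1111011
0010000
0011000
0000100
0110101
0000100
gen 4: 0000100
0000110
1000101
0011000
0100110
0000100
0000101
gen 5: 0001100
0001101
0000101
1111001
0010110
0001100
0001100
gen 6: 0010000
0000000
0100101
1110001
1000011
0010000
0010010
gen 7: 0000000
0000000
0110011
0010000
0010010
0100010
0111000
gen 8: 0010000
0000000
0110000
0011011
0110000
0101100
0110000
gen 9: 0110000
0110000
0111000
1001000
1100010
1001000
0100000
gen 10: 1000000
1000000
1001000
1001101
1110100
1010001
1100000
gen 11: 1000001
1100001
1101100
0000111
0010100
0011001
0000000
gen 12: 0100001
0010010
0111100
1110001
0010101
0011000
1000001
gen 13: 0100011
1000110
0000111
0000101
0000011
1111011
1110001
gen 14: 0010100
1000000
1001000
1000100
0111000
0001100
0001100
gen 15: 0000100
0101000
1100001
1000100
0110000
0000000
0010010
gen 16: 0011100
0110000
0110001
0010001
0100000
0110000
0000000
gen 17: 0111000
1000000
0001000
0010000
1100000
0110000
0100000
gen 18: 1110000
0101000
0000000
0110000
1000000
0010000
1001000
gen 19: 1001000
1100000
0100000
0100000
0010000
0100000
1001000
gen 20: 1010001
1110000
0110000
0110000
0110000
0110000
1110000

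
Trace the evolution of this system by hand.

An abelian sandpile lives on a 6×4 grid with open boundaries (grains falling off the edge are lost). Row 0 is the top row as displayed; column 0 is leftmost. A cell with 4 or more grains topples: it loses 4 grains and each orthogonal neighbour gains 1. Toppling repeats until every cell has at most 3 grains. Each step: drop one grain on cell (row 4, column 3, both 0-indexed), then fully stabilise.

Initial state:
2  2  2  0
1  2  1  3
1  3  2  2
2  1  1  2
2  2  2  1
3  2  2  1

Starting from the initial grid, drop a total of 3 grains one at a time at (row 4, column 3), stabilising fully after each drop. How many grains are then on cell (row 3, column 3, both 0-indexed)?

gen 0: 2  2  2  0
1  2  1  3
1  3  2  2
2  1  1  2
2  2  2  1
3  2  2  1
gen 1: 2  2  2  0
1  2  1  3
1  3  2  2
2  1  1  2
2  2  2  2
3  2  2  1
gen 2: 2  2  2  0
1  2  1  3
1  3  2  2
2  1  1  2
2  2  2  3
3  2  2  1
gen 3: 2  2  2  0
1  2  1  3
1  3  2  2
2  1  1  3
2  2  3  0
3  2  2  2

3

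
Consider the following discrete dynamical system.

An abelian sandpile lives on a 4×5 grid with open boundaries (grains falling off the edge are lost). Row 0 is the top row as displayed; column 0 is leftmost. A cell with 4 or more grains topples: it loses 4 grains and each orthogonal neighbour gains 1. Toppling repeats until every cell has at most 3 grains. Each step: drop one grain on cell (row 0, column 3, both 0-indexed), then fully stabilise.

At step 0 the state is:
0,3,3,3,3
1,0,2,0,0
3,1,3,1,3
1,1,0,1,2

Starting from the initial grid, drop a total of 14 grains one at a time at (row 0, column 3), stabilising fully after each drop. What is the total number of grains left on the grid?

t=0: 0,3,3,3,3
1,0,2,0,0
3,1,3,1,3
1,1,0,1,2
t=1: 1,0,1,2,0
1,1,3,1,1
3,1,3,1,3
1,1,0,1,2
t=2: 1,0,1,3,0
1,1,3,1,1
3,1,3,1,3
1,1,0,1,2
t=3: 1,0,2,0,1
1,1,3,2,1
3,1,3,1,3
1,1,0,1,2
t=4: 1,0,2,1,1
1,1,3,2,1
3,1,3,1,3
1,1,0,1,2
t=5: 1,0,2,2,1
1,1,3,2,1
3,1,3,1,3
1,1,0,1,2
t=6: 1,0,2,3,1
1,1,3,2,1
3,1,3,1,3
1,1,0,1,2
t=7: 1,0,3,0,2
1,1,3,3,1
3,1,3,1,3
1,1,0,1,2
t=8: 1,0,3,1,2
1,1,3,3,1
3,1,3,1,3
1,1,0,1,2
t=9: 1,0,3,2,2
1,1,3,3,1
3,1,3,1,3
1,1,0,1,2
t=10: 1,0,3,3,2
1,1,3,3,1
3,1,3,1,3
1,1,0,1,2
t=11: 1,1,1,2,3
1,2,2,1,2
3,2,0,3,3
1,1,1,1,2
t=12: 1,1,1,3,3
1,2,2,1,2
3,2,0,3,3
1,1,1,1,2
t=13: 1,1,2,1,0
1,2,2,2,3
3,2,0,3,3
1,1,1,1,2
t=14: 1,1,2,2,0
1,2,2,2,3
3,2,0,3,3
1,1,1,1,2

33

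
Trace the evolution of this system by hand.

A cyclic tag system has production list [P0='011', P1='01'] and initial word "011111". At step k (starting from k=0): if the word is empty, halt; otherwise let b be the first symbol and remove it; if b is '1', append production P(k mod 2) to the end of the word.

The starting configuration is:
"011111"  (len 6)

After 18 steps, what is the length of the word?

k=0  "011111"  (len 6)
k=1  "11111"  (len 5)
k=2  "111101"  (len 6)
k=3  "11101011"  (len 8)
k=4  "110101101"  (len 9)
k=5  "10101101011"  (len 11)
k=6  "010110101101"  (len 12)
k=7  "10110101101"  (len 11)
k=8  "011010110101"  (len 12)
k=9  "11010110101"  (len 11)
k=10  "101011010101"  (len 12)
k=11  "01011010101011"  (len 14)
k=12  "1011010101011"  (len 13)
k=13  "011010101011011"  (len 15)
k=14  "11010101011011"  (len 14)
k=15  "1010101011011011"  (len 16)
k=16  "01010101101101101"  (len 17)
k=17  "1010101101101101"  (len 16)
k=18  "01010110110110101"  (len 17)

17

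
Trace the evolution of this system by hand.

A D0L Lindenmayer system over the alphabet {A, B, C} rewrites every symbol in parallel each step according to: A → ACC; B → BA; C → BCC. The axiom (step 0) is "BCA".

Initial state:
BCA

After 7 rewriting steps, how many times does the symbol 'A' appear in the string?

t=0: BCA
t=1: BABCCACC
t=2: BAACCBABCCBCCACCBCCBCC
t=3: BAACCACCBCCBCCBAACCBABCCBCCBABCCBCCACCBCCBCCBABCCBCCBABCCBCC
t=4: BAACCACCBCCBCCACCBCCBCCBABCCBCCBABCCBCCBAACCACCBCCBCCBAACC…BABCCBCCBABCCBCCBAACCBABCCBCCBABCCBCCBAACCBABCCBCCBABCCBCC  (len 162)
t=5: BAACCACCBCCBCCACCBCCBCCBABCCBCCBABCCBCCACCBCCBCCBABCCBCCBA…CCBAACCACCBCCBCCBAACCBABCCBCCBABCCBCCBAACCBABCCBCCBABCCBCC  (len 436)
t=6: BAACCACCBCCBCCACCBCCBCCBABCCBCCBABCCBCCACCBCCBCCBABCCBCCBA…CCBAACCACCBCCBCCBAACCBABCCBCCBABCCBCCBAACCBABCCBCCBABCCBCC  (len 1174)
t=7: BAACCACCBCCBCCACCBCCBCCBABCCBCCBABCCBCCACCBCCBCCBABCCBCCBA…CCBAACCACCBCCBCCBAACCBABCCBCCBABCCBCCBAACCBABCCBCCBABCCBCC  (len 3164)

570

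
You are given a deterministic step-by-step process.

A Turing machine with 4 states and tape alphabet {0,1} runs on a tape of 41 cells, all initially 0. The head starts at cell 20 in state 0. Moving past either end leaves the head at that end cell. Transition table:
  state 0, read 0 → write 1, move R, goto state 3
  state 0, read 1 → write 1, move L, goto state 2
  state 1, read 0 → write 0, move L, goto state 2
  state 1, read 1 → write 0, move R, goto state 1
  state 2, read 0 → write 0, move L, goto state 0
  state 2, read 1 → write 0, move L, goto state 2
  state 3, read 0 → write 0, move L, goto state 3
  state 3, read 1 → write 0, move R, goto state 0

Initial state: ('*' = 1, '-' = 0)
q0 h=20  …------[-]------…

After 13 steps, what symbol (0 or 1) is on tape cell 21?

[0] q0 h=20  …------[-]------…
[1] q3 h=21  …-----*[-]------…
[2] q3 h=20  …------[*]------…
[3] q0 h=21  …------[-]------…
[4] q3 h=22  …-----*[-]------…
[5] q3 h=21  …------[*]------…
[6] q0 h=22  …------[-]------…
[7] q3 h=23  …-----*[-]------…
[8] q3 h=22  …------[*]------…
[9] q0 h=23  …------[-]------…
[10] q3 h=24  …-----*[-]------…
[11] q3 h=23  …------[*]------…
[12] q0 h=24  …------[-]------…
[13] q3 h=25  …-----*[-]------…

0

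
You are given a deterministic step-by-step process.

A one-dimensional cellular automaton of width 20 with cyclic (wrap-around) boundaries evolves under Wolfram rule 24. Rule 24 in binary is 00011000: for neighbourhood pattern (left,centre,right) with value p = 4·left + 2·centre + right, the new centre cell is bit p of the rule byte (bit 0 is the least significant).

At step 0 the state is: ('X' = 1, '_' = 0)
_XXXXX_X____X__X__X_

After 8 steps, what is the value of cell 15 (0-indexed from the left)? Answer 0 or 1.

1

t=0: _XXXXX_X____X__X__X_
t=1: _X______X____X__X__X
t=2: __X______X____X__X__
t=3: ___X______X____X__X_
t=4: ____X______X____X__X
t=5: X____X______X____X__
t=6: _X____X______X____X_
t=7: __X____X______X____X
t=8: X__X____X______X____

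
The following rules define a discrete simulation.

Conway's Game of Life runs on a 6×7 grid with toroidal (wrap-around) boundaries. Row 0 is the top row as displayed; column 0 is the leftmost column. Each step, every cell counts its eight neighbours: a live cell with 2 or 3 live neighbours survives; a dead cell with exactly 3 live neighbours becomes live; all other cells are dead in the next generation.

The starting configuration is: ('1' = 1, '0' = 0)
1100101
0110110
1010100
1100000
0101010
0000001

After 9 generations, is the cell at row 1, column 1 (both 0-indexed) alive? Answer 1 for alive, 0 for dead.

k=0  1100101
0110110
1010100
1100000
0101010
0000001
k=1  0111101
0010100
1010111
1001101
0110001
0110101
k=2  0000100
0000000
1010000
0000100
0000101
0000101
k=3  0000010
0000000
0000000
0001010
0001100
0001100
k=4  0000100
0000000
0000000
0001000
0010010
0001010
k=5  0000100
0000000
0000000
0000000
0011000
0001010
k=6  0000100
0000000
0000000
0000000
0011100
0011000
k=7  0001000
0000000
0000000
0001000
0010100
0010000
k=8  0000000
0000000
0000000
0001000
0010000
0010000
k=9  0000000
0000000
0000000
0000000
0011000
0000000

0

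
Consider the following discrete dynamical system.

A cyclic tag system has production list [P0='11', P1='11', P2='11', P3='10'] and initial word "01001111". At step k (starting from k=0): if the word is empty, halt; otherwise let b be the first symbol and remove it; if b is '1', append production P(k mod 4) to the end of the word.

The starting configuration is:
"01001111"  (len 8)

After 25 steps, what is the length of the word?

gen 0: "01001111"  (len 8)
gen 1: "1001111"  (len 7)
gen 2: "00111111"  (len 8)
gen 3: "0111111"  (len 7)
gen 4: "111111"  (len 6)
gen 5: "1111111"  (len 7)
gen 6: "11111111"  (len 8)
gen 7: "111111111"  (len 9)
gen 8: "1111111110"  (len 10)
gen 9: "11111111011"  (len 11)
gen 10: "111111101111"  (len 12)
gen 11: "1111110111111"  (len 13)
gen 12: "11111011111110"  (len 14)
gen 13: "111101111111011"  (len 15)
gen 14: "1110111111101111"  (len 16)
gen 15: "11011111110111111"  (len 17)
gen 16: "101111111011111110"  (len 18)
gen 17: "0111111101111111011"  (len 19)
gen 18: "111111101111111011"  (len 18)
gen 19: "1111110111111101111"  (len 19)
gen 20: "11111011111110111110"  (len 20)
gen 21: "111101111111011111011"  (len 21)
gen 22: "1110111111101111101111"  (len 22)
gen 23: "11011111110111110111111"  (len 23)
gen 24: "101111111011111011111110"  (len 24)
gen 25: "0111111101111101111111011"  (len 25)

25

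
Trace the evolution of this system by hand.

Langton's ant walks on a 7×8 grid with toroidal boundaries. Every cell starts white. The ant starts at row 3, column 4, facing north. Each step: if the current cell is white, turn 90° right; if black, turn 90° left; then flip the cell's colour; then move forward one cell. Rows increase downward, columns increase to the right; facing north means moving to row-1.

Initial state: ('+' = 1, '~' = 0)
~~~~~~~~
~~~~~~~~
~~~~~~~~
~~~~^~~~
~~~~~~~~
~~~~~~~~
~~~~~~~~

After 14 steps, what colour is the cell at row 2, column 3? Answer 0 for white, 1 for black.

1

t=0: ~~~~~~~~
~~~~~~~~
~~~~~~~~
~~~~^~~~
~~~~~~~~
~~~~~~~~
~~~~~~~~
t=1: ~~~~~~~~
~~~~~~~~
~~~~~~~~
~~~~+>~~
~~~~~~~~
~~~~~~~~
~~~~~~~~
t=2: ~~~~~~~~
~~~~~~~~
~~~~~~~~
~~~~++~~
~~~~~v~~
~~~~~~~~
~~~~~~~~
t=3: ~~~~~~~~
~~~~~~~~
~~~~~~~~
~~~~++~~
~~~~<+~~
~~~~~~~~
~~~~~~~~
t=4: ~~~~~~~~
~~~~~~~~
~~~~~~~~
~~~~^+~~
~~~~++~~
~~~~~~~~
~~~~~~~~
t=5: ~~~~~~~~
~~~~~~~~
~~~~~~~~
~~~<~+~~
~~~~++~~
~~~~~~~~
~~~~~~~~
t=6: ~~~~~~~~
~~~~~~~~
~~~^~~~~
~~~+~+~~
~~~~++~~
~~~~~~~~
~~~~~~~~
t=7: ~~~~~~~~
~~~~~~~~
~~~+>~~~
~~~+~+~~
~~~~++~~
~~~~~~~~
~~~~~~~~
t=8: ~~~~~~~~
~~~~~~~~
~~~++~~~
~~~+v+~~
~~~~++~~
~~~~~~~~
~~~~~~~~
t=9: ~~~~~~~~
~~~~~~~~
~~~++~~~
~~~<++~~
~~~~++~~
~~~~~~~~
~~~~~~~~
t=10: ~~~~~~~~
~~~~~~~~
~~~++~~~
~~~~++~~
~~~v++~~
~~~~~~~~
~~~~~~~~
t=11: ~~~~~~~~
~~~~~~~~
~~~++~~~
~~~~++~~
~~<+++~~
~~~~~~~~
~~~~~~~~
t=12: ~~~~~~~~
~~~~~~~~
~~~++~~~
~~^~++~~
~~++++~~
~~~~~~~~
~~~~~~~~
t=13: ~~~~~~~~
~~~~~~~~
~~~++~~~
~~+>++~~
~~++++~~
~~~~~~~~
~~~~~~~~
t=14: ~~~~~~~~
~~~~~~~~
~~~++~~~
~~++++~~
~~+v++~~
~~~~~~~~
~~~~~~~~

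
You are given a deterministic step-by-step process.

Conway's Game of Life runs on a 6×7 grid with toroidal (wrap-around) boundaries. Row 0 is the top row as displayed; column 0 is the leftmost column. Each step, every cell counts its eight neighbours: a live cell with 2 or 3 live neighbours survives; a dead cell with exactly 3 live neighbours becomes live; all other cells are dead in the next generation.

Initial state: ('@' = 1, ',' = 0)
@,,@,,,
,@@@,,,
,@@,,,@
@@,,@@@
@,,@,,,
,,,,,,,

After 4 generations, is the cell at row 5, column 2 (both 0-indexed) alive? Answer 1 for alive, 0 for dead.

gen 0: @,,@,,,
,@@@,,,
,@@,,,@
@@,,@@@
@,,@,,,
,,,,,,,
gen 1: ,@,@,,,
,,,@,,,
,,,,@,@
,,,@@@,
@@,,@@,
,,,,,,,
gen 2: ,,@,,,,
,,@@@,,
,,,,,,,
@,,@,,,
,,,@,@@
@@@,@,,
gen 3: ,,,,@,,
,,@@,,,
,,@,@,,
,,,,@,@
,,,@,@@
@@@,@@@
gen 4: @,,,@,@
,,@,@,,
,,@,@@,
,,,,@,@
,@@@,,,
@@@,,,,

1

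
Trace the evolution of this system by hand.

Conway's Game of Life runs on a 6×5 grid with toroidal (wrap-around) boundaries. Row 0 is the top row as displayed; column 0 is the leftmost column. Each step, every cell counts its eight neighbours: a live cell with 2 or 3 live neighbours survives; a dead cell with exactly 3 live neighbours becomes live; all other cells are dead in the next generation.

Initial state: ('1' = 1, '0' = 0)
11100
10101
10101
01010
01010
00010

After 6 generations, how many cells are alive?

k=0  11100
10101
10101
01010
01010
00010
k=1  10100
00100
00100
01010
00011
10011
k=2  10100
00110
01110
00011
00000
11100
k=3  10001
00001
01000
00011
11111
10100
k=4  11011
00001
10011
00000
00000
00100
k=5  11111
01100
10011
00001
00000
11111
k=6  00000
00000
11111
10011
01100
00000

10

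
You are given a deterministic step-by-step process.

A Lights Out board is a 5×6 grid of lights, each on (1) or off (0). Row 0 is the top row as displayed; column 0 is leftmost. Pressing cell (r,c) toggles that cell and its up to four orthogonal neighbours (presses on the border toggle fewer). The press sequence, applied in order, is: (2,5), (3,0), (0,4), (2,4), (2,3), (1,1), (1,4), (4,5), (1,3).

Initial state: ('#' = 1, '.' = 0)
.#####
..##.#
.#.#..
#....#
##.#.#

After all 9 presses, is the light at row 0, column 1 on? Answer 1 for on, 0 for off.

[0] .#####
..##.#
.#.#..
#....#
##.#.#
[1] .#####
..##..
.#.###
#.....
##.#.#
[2] .#####
..##..
##.###
.#....
.#.#.#
[3] .##...
..###.
##.###
.#....
.#.#.#
[4] .##...
..##..
##....
.#..#.
.#.#.#
[5] .##...
..#...
#####.
.#.##.
.#.#.#
[6] ..#...
##....
#.###.
.#.##.
.#.#.#
[7] ..#.#.
##.###
#.##..
.#.##.
.#.#.#
[8] ..#.#.
##.###
#.##..
.#.###
.#.##.
[9] ..###.
###..#
#.#...
.#.###
.#.##.

0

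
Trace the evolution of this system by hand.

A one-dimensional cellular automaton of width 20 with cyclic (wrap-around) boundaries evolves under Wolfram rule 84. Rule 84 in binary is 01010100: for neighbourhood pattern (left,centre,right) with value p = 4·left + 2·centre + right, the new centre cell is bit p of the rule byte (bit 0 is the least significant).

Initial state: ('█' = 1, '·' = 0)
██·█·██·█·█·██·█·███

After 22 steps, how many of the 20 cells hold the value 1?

0) ██·█·██·█·█·██·█·███
1) ·█·█··█·█·█··█·█····
2) ·█·██·█·█·██·█·██···
3) ·█··█·█·█··█·█··██··
4) ·██·█·█·██·█·██··██·
5) ··█·█·█··█·█··██··██
6) █·█·█·██·█·██··██··█
7) █·█·█··█·█··██··██··
8) █·█·██·█·██··██··██·
9) █·█··█·█··██··██··█·
10) █·██·█·██··██··██·█·
11) █··█·█··██··██··█·█·
12) ██·█·██··██··██·█·█·
13) ·█·█··██··██··█·█·█·
14) ·█·██··██··██·█·█·██
15) ·█··██··██··█·█·█··█
16) ·██··██··██·█·█·██·█
17) ··██··██··█·█·█··█·█
18) █··██··██·█·█·██·█·█
19) ██··██··█·█·█··█·█··
20) ·██··██·█·█·██·█·██·
21) ··██··█·█·█··█·█··██
22) █··██·█·█·██·█·██··█

11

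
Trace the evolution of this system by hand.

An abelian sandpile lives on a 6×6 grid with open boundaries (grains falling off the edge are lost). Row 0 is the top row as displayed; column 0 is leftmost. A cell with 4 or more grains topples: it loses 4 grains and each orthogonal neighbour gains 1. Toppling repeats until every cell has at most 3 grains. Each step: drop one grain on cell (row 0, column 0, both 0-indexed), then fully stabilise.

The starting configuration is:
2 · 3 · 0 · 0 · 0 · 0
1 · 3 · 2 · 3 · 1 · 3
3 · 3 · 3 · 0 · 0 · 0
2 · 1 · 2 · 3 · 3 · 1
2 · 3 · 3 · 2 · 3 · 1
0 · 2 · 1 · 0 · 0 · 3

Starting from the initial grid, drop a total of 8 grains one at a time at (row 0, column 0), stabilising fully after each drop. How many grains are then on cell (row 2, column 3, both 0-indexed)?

2

k=0  2 · 3 · 0 · 0 · 0 · 0
1 · 3 · 2 · 3 · 1 · 3
3 · 3 · 3 · 0 · 0 · 0
2 · 1 · 2 · 3 · 3 · 1
2 · 3 · 3 · 2 · 3 · 1
0 · 2 · 1 · 0 · 0 · 3
k=1  3 · 3 · 0 · 0 · 0 · 0
1 · 3 · 2 · 3 · 1 · 3
3 · 3 · 3 · 0 · 0 · 0
2 · 1 · 2 · 3 · 3 · 1
2 · 3 · 3 · 2 · 3 · 1
0 · 2 · 1 · 0 · 0 · 3
k=2  2 · 1 · 2 · 1 · 0 · 0
0 · 3 · 1 · 0 · 2 · 3
1 · 2 · 1 · 2 · 0 · 0
3 · 2 · 3 · 3 · 3 · 1
2 · 3 · 3 · 2 · 3 · 1
0 · 2 · 1 · 0 · 0 · 3
k=3  3 · 1 · 2 · 1 · 0 · 0
0 · 3 · 1 · 0 · 2 · 3
1 · 2 · 1 · 2 · 0 · 0
3 · 2 · 3 · 3 · 3 · 1
2 · 3 · 3 · 2 · 3 · 1
0 · 2 · 1 · 0 · 0 · 3
k=4  0 · 2 · 2 · 1 · 0 · 0
1 · 3 · 1 · 0 · 2 · 3
1 · 2 · 1 · 2 · 0 · 0
3 · 2 · 3 · 3 · 3 · 1
2 · 3 · 3 · 2 · 3 · 1
0 · 2 · 1 · 0 · 0 · 3
k=5  1 · 2 · 2 · 1 · 0 · 0
1 · 3 · 1 · 0 · 2 · 3
1 · 2 · 1 · 2 · 0 · 0
3 · 2 · 3 · 3 · 3 · 1
2 · 3 · 3 · 2 · 3 · 1
0 · 2 · 1 · 0 · 0 · 3
k=6  2 · 2 · 2 · 1 · 0 · 0
1 · 3 · 1 · 0 · 2 · 3
1 · 2 · 1 · 2 · 0 · 0
3 · 2 · 3 · 3 · 3 · 1
2 · 3 · 3 · 2 · 3 · 1
0 · 2 · 1 · 0 · 0 · 3
k=7  3 · 2 · 2 · 1 · 0 · 0
1 · 3 · 1 · 0 · 2 · 3
1 · 2 · 1 · 2 · 0 · 0
3 · 2 · 3 · 3 · 3 · 1
2 · 3 · 3 · 2 · 3 · 1
0 · 2 · 1 · 0 · 0 · 3
k=8  0 · 3 · 2 · 1 · 0 · 0
2 · 3 · 1 · 0 · 2 · 3
1 · 2 · 1 · 2 · 0 · 0
3 · 2 · 3 · 3 · 3 · 1
2 · 3 · 3 · 2 · 3 · 1
0 · 2 · 1 · 0 · 0 · 3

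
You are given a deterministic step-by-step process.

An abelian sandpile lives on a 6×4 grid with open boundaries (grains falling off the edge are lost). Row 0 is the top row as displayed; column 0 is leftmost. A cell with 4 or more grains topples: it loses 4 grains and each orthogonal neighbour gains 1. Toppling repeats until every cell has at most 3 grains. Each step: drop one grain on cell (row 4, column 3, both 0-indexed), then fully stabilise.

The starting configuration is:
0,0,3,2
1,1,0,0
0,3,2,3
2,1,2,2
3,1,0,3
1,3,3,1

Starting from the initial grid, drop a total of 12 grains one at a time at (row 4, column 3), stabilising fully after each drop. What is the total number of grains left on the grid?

0) 0,0,3,2
1,1,0,0
0,3,2,3
2,1,2,2
3,1,0,3
1,3,3,1
1) 0,0,3,2
1,1,0,0
0,3,2,3
2,1,2,3
3,1,1,0
1,3,3,2
2) 0,0,3,2
1,1,0,0
0,3,2,3
2,1,2,3
3,1,1,1
1,3,3,2
3) 0,0,3,2
1,1,0,0
0,3,2,3
2,1,2,3
3,1,1,2
1,3,3,2
4) 0,0,3,2
1,1,0,0
0,3,2,3
2,1,2,3
3,1,1,3
1,3,3,2
5) 0,0,3,2
1,1,0,1
0,3,3,0
2,1,3,1
3,1,2,1
1,3,3,3
6) 0,0,3,2
1,1,0,1
0,3,3,0
2,1,3,1
3,1,2,2
1,3,3,3
7) 0,0,3,2
1,1,0,1
0,3,3,0
2,1,3,1
3,1,2,3
1,3,3,3
8) 0,0,3,2
1,2,1,1
1,0,1,1
2,3,1,3
3,3,1,2
2,0,2,1
9) 0,0,3,2
1,2,1,1
1,0,1,1
2,3,1,3
3,3,1,3
2,0,2,1
10) 0,0,3,2
1,2,1,1
1,0,1,2
2,3,2,0
3,3,2,1
2,0,2,2
11) 0,0,3,2
1,2,1,1
1,0,1,2
2,3,2,0
3,3,2,2
2,0,2,2
12) 0,0,3,2
1,2,1,1
1,0,1,2
2,3,2,0
3,3,2,3
2,0,2,2

38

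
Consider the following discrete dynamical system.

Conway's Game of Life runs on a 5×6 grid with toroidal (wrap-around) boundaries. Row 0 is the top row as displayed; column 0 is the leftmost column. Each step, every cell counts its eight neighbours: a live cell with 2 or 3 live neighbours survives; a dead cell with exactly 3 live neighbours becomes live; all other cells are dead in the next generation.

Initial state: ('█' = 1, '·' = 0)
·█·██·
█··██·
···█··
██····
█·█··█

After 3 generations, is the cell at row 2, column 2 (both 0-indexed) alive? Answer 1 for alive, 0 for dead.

0

[0] ·█·██·
█··██·
···█··
██····
█·█··█
[1] ·█····
·····█
██████
███··█
··████
[2] █·██·█
···█·█
···█··
······
···███
[3] █·█···
█··█·█
····█·
···█··
█·██·█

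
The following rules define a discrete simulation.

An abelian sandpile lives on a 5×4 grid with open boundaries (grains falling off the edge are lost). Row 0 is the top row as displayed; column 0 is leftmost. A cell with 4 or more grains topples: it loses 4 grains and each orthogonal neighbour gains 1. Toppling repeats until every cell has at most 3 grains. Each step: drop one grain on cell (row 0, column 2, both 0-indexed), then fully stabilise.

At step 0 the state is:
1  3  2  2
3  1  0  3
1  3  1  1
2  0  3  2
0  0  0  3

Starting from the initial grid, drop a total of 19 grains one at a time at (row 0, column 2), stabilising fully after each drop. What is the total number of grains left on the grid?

t=0: 1  3  2  2
3  1  0  3
1  3  1  1
2  0  3  2
0  0  0  3
t=1: 1  3  3  2
3  1  0  3
1  3  1  1
2  0  3  2
0  0  0  3
t=2: 2  0  1  3
3  2  1  3
1  3  1  1
2  0  3  2
0  0  0  3
t=3: 2  0  2  3
3  2  1  3
1  3  1  1
2  0  3  2
0  0  0  3
t=4: 2  0  3  3
3  2  1  3
1  3  1  1
2  0  3  2
0  0  0  3
t=5: 2  1  1  1
3  2  3  0
1  3  1  2
2  0  3  2
0  0  0  3
t=6: 2  1  2  1
3  2  3  0
1  3  1  2
2  0  3  2
0  0  0  3
t=7: 2  1  3  1
3  2  3  0
1  3  1  2
2  0  3  2
0  0  0  3
t=8: 2  2  1  2
3  3  0  1
1  3  2  2
2  0  3  2
0  0  0  3
t=9: 2  2  2  2
3  3  0  1
1  3  2  2
2  0  3  2
0  0  0  3
t=10: 2  2  3  2
3  3  0  1
1  3  2  2
2  0  3  2
0  0  0  3
t=11: 2  3  0  3
3  3  1  1
1  3  2  2
2  0  3  2
0  0  0  3
t=12: 2  3  1  3
3  3  1  1
1  3  2  2
2  0  3  2
0  0  0  3
t=13: 2  3  2  3
3  3  1  1
1  3  2  2
2  0  3  2
0  0  0  3
t=14: 2  3  3  3
3  3  1  1
1  3  2  2
2  0  3  2
0  0  0  3
t=15: 0  2  2  0
1  2  3  2
3  0  3  2
2  1  3  2
0  0  0  3
t=16: 0  2  3  0
1  2  3  2
3  0  3  2
2  1  3  2
0  0  0  3
t=17: 0  3  1  1
1  3  1  3
3  1  1  3
2  2  0  3
0  0  1  3
t=18: 0  3  2  1
1  3  1  3
3  1  1  3
2  2  0  3
0  0  1  3
t=19: 0  3  3  1
1  3  1  3
3  1  1  3
2  2  0  3
0  0  1  3

34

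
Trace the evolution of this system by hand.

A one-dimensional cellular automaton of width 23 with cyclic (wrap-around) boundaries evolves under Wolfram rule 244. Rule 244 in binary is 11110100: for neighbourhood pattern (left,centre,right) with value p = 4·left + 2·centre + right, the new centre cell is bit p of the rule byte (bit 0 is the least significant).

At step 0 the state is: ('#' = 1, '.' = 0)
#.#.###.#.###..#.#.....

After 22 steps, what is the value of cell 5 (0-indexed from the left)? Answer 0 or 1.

1

t=0: #.#.###.#.###..#.#.....
t=1: ####.#####.###.####....
t=2: .####.#####.###.####...
t=3: ..####.#####.###.####..
t=4: ...####.#####.###.####.
t=5: ....####.#####.###.####
t=6: #....####.#####.###.###
t=7: ##....####.#####.###.##
t=8: ###....####.#####.###.#
t=9: ####....####.#####.###.
t=10: .####....####.#####.###
t=11: #.####....####.#####.##
t=12: ##.####....####.#####.#
t=13: ###.####....####.#####.
t=14: .###.####....####.#####
t=15: #.###.####....####.####
t=16: ##.###.####....####.###
t=17: ###.###.####....####.##
t=18: ####.###.####....####.#
t=19: #####.###.####....####.
t=20: .#####.###.####....####
t=21: #.#####.###.####....###
t=22: ##.#####.###.####....##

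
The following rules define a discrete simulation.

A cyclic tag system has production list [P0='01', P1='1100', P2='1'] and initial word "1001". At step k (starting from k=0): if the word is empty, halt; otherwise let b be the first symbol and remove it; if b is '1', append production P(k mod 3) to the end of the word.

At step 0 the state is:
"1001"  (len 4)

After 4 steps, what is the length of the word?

4

step 0: "1001"  (len 4)
step 1: "00101"  (len 5)
step 2: "0101"  (len 4)
step 3: "101"  (len 3)
step 4: "0101"  (len 4)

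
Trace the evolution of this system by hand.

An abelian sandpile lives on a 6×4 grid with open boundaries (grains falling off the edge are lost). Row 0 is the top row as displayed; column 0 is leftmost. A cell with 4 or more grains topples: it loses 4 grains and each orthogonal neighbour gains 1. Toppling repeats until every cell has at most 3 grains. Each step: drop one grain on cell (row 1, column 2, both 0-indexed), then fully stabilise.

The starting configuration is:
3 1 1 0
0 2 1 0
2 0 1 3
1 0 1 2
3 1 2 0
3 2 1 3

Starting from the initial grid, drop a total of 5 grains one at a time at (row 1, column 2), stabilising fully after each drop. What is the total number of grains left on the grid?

t=0: 3 1 1 0
0 2 1 0
2 0 1 3
1 0 1 2
3 1 2 0
3 2 1 3
t=1: 3 1 1 0
0 2 2 0
2 0 1 3
1 0 1 2
3 1 2 0
3 2 1 3
t=2: 3 1 1 0
0 2 3 0
2 0 1 3
1 0 1 2
3 1 2 0
3 2 1 3
t=3: 3 1 2 0
0 3 0 1
2 0 2 3
1 0 1 2
3 1 2 0
3 2 1 3
t=4: 3 1 2 0
0 3 1 1
2 0 2 3
1 0 1 2
3 1 2 0
3 2 1 3
t=5: 3 1 2 0
0 3 2 1
2 0 2 3
1 0 1 2
3 1 2 0
3 2 1 3

38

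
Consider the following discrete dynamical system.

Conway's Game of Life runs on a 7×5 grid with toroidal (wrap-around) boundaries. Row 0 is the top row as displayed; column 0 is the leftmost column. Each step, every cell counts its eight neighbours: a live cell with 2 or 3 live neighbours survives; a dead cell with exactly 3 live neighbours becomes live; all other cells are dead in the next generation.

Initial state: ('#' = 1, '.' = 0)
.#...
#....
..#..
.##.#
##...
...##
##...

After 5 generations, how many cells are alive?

[0] .#...
#....
..#..
.##.#
##...
...##
##...
[1] .#...
.#...
#.##.
..##.
.#...
..#.#
###.#
[2] .....
##...
...##
...##
.#...
..#.#
..#.#
[3] ##...
#...#
..##.
#.###
#.#.#
###..
.....
[4] ##..#
#.###
..#..
#....
.....
#.###
..#..
[5] .....
..#..
#.#..
.....
##.#.
.####
..#..

11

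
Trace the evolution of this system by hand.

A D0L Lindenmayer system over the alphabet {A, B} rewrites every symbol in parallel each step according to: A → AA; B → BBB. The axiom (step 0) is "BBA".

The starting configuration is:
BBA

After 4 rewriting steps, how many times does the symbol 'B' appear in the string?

t=0: BBA
t=1: BBBBBBAA
t=2: BBBBBBBBBBBBBBBBBBAAAA
t=3: BBBBBBBBBBBBBBBBBBBBBBBBBBBBBBBBBBBBBBBBBBBBBBBBBBBBBBAAAAAAAA
t=4: BBBBBBBBBBBBBBBBBBBBBBBBBBBBBBBBBBBBBBBBBBBBBBBBBBBBBBBBBB…BBBBBBBBBBBBBBBBBBBBBBBBBBBBBBBBBBBBBBBBBBAAAAAAAAAAAAAAAA  (len 178)

162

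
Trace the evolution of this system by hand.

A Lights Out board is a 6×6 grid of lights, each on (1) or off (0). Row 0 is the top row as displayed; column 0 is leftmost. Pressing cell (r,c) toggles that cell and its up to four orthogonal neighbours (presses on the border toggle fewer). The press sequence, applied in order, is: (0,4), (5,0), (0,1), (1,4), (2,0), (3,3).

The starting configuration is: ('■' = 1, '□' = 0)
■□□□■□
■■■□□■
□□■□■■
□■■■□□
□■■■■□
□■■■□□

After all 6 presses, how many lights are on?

t=0: ■□□□■□
■■■□□■
□□■□■■
□■■■□□
□■■■■□
□■■■□□
t=1: ■□□■□■
■■■□■■
□□■□■■
□■■■□□
□■■■■□
□■■■□□
t=2: ■□□■□■
■■■□■■
□□■□■■
□■■■□□
■■■■■□
■□■■□□
t=3: □■■■□■
■□■□■■
□□■□■■
□■■■□□
■■■■■□
■□■■□□
t=4: □■■■■■
■□■■□□
□□■□□■
□■■■□□
■■■■■□
■□■■□□
t=5: □■■■■■
□□■■□□
■■■□□■
■■■■□□
■■■■■□
■□■■□□
t=6: □■■■■■
□□■■□□
■■■■□■
■■□□■□
■■■□■□
■□■■□□

22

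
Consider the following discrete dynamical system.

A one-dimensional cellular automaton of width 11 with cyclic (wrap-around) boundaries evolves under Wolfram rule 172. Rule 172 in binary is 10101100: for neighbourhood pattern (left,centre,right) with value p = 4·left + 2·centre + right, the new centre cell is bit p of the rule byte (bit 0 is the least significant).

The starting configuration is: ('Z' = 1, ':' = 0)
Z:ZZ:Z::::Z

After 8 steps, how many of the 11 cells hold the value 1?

1

step 0: Z:ZZ:Z::::Z
step 1: :ZZ:ZZ::::Z
step 2: ZZ:ZZ:::::Z
step 3: Z:ZZ::::::Z
step 4: :ZZ:::::::Z
step 5: ZZ::::::::Z
step 6: Z:::::::::Z
step 7: ::::::::::Z
step 8: ::::::::::Z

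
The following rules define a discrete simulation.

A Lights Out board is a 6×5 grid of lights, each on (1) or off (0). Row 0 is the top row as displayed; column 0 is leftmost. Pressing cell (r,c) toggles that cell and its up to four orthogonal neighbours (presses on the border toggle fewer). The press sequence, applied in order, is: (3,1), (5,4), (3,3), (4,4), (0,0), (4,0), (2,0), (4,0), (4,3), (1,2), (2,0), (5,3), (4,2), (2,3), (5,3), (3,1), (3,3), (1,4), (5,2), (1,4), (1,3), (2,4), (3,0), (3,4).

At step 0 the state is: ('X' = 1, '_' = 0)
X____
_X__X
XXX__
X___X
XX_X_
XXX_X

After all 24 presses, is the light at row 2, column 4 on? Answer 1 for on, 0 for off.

1

[0] X____
_X__X
XXX__
X___X
XX_X_
XXX_X
[1] X____
_X__X
X_X__
_XX_X
X__X_
XXX_X
[2] X____
_X__X
X_X__
_XX_X
X__XX
XXXX_
[3] X____
_X__X
X_XX_
_X_X_
X___X
XXXX_
[4] X____
_X__X
X_XX_
_X_XX
X__X_
XXXXX
[5] _X___
XX__X
X_XX_
_X_XX
X__X_
XXXXX
[6] _X___
XX__X
X_XX_
XX_XX
_X_X_
_XXXX
[7] _X___
_X__X
_XXX_
_X_XX
_X_X_
_XXXX
[8] _X___
_X__X
_XXX_
XX_XX
X__X_
XXXXX
[9] _X___
_X__X
_XXX_
XX__X
X_X_X
XXX_X
[10] _XX__
__XXX
_X_X_
XX__X
X_X_X
XXX_X
[11] _XX__
X_XXX
X__X_
_X__X
X_X_X
XXX_X
[12] _XX__
X_XXX
X__X_
_X__X
X_XXX
XX_X_
[13] _XX__
X_XXX
X__X_
_XX_X
XX__X
XXXX_
[14] _XX__
X_X_X
X_X_X
_XXXX
XX__X
XXXX_
[15] _XX__
X_X_X
X_X_X
_XXXX
XX_XX
XX__X
[16] _XX__
X_X_X
XXX_X
X__XX
X__XX
XX__X
[17] _XX__
X_X_X
XXXXX
X_X__
X___X
XX__X
[18] _XX_X
X_XX_
XXXX_
X_X__
X___X
XX__X
[19] _XX_X
X_XX_
XXXX_
X_X__
X_X_X
X_XXX
[20] _XX__
X_X_X
XXXXX
X_X__
X_X_X
X_XXX
[21] _XXX_
X__X_
XXX_X
X_X__
X_X_X
X_XXX
[22] _XXX_
X__XX
XXXX_
X_X_X
X_X_X
X_XXX
[23] _XXX_
X__XX
_XXX_
_XX_X
__X_X
X_XXX
[24] _XXX_
X__XX
_XXXX
_XXX_
__X__
X_XXX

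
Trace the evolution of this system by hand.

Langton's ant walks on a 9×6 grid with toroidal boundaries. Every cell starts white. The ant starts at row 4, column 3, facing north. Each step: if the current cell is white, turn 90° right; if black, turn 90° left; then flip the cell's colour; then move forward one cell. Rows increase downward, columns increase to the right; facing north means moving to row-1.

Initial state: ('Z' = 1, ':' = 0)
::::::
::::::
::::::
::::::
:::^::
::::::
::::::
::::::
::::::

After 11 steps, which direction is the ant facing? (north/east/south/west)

step 0: ::::::
::::::
::::::
::::::
:::^::
::::::
::::::
::::::
::::::
step 1: ::::::
::::::
::::::
::::::
:::Z>:
::::::
::::::
::::::
::::::
step 2: ::::::
::::::
::::::
::::::
:::ZZ:
::::v:
::::::
::::::
::::::
step 3: ::::::
::::::
::::::
::::::
:::ZZ:
:::<Z:
::::::
::::::
::::::
step 4: ::::::
::::::
::::::
::::::
:::^Z:
:::ZZ:
::::::
::::::
::::::
step 5: ::::::
::::::
::::::
::::::
::<:Z:
:::ZZ:
::::::
::::::
::::::
step 6: ::::::
::::::
::::::
::^:::
::Z:Z:
:::ZZ:
::::::
::::::
::::::
step 7: ::::::
::::::
::::::
::Z>::
::Z:Z:
:::ZZ:
::::::
::::::
::::::
step 8: ::::::
::::::
::::::
::ZZ::
::ZvZ:
:::ZZ:
::::::
::::::
::::::
step 9: ::::::
::::::
::::::
::ZZ::
::<ZZ:
:::ZZ:
::::::
::::::
::::::
step 10: ::::::
::::::
::::::
::ZZ::
:::ZZ:
::vZZ:
::::::
::::::
::::::
step 11: ::::::
::::::
::::::
::ZZ::
:::ZZ:
:<ZZZ:
::::::
::::::
::::::

west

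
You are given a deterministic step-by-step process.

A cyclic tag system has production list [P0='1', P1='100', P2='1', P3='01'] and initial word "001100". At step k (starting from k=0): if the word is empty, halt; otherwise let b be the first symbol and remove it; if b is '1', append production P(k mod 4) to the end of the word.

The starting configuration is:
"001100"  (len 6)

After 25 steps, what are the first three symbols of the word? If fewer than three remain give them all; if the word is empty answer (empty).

11

[0] "001100"  (len 6)
[1] "01100"  (len 5)
[2] "1100"  (len 4)
[3] "1001"  (len 4)
[4] "00101"  (len 5)
[5] "0101"  (len 4)
[6] "101"  (len 3)
[7] "011"  (len 3)
[8] "11"  (len 2)
[9] "11"  (len 2)
[10] "1100"  (len 4)
[11] "1001"  (len 4)
[12] "00101"  (len 5)
[13] "0101"  (len 4)
[14] "101"  (len 3)
[15] "011"  (len 3)
[16] "11"  (len 2)
[17] "11"  (len 2)
[18] "1100"  (len 4)
[19] "1001"  (len 4)
[20] "00101"  (len 5)
[21] "0101"  (len 4)
[22] "101"  (len 3)
[23] "011"  (len 3)
[24] "11"  (len 2)
[25] "11"  (len 2)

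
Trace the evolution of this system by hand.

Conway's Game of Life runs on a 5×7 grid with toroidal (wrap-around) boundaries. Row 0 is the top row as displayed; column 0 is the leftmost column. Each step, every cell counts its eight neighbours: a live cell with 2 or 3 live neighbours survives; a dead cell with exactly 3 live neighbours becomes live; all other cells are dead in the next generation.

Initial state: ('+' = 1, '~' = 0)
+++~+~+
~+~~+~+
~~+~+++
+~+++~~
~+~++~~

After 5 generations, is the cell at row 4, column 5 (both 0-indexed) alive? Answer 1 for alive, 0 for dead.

1

t=0: +++~+~+
~+~~+~+
~~+~+++
+~+++~~
~+~++~~
t=1: ~~~~+~+
~~~~+~~
~~+~~~+
+~~~~~+
~~~~~~+
t=2: ~~~~~~~
~~~+~~~
+~~~~++
+~~~~++
~~~~~~+
t=3: ~~~~~~~
~~~~~~+
+~~~++~
~~~~~~~
+~~~~++
t=4: +~~~~+~
~~~~~++
~~~~~++
+~~~+~~
~~~~~~+
t=5: +~~~~+~
+~~~+~~
+~~~+~~
+~~~~~~
+~~~~++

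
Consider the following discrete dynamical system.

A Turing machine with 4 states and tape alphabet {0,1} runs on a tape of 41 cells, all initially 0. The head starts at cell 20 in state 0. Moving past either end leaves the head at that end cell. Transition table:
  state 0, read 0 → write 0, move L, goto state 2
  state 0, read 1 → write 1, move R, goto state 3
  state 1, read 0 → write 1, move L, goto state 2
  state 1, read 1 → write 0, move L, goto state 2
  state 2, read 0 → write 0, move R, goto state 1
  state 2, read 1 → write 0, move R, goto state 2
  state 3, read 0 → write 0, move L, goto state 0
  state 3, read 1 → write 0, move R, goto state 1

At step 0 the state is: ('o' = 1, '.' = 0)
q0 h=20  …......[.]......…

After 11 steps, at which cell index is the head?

step 0: q0 h=20  …......[.]......…
step 1: q2 h=19  …......[.]......…
step 2: q1 h=20  …......[.]......…
step 3: q2 h=19  …......[.]o.....…
step 4: q1 h=20  …......[o]......…
step 5: q2 h=19  …......[.]......…
step 6: q1 h=20  …......[.]......…
step 7: q2 h=19  …......[.]o.....…
step 8: q1 h=20  …......[o]......…
step 9: q2 h=19  …......[.]......…
step 10: q1 h=20  …......[.]......…
step 11: q2 h=19  …......[.]o.....…

19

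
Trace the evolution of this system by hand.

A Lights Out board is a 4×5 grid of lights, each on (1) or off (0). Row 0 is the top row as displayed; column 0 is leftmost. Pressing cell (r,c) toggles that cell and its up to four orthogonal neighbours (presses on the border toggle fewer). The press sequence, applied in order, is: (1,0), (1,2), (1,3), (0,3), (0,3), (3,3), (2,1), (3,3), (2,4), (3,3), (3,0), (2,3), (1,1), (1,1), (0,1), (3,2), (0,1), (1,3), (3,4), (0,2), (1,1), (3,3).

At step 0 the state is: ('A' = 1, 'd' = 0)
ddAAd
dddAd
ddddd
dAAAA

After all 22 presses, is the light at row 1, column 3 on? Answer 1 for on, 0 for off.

1

0) ddAAd
dddAd
ddddd
dAAAA
1) AdAAd
AAdAd
Adddd
dAAAA
2) AddAd
AdAdd
AdAdd
dAAAA
3) Adddd
AddAA
AdAAd
dAAAA
4) AdAAA
AdddA
AdAAd
dAAAA
5) Adddd
AddAA
AdAAd
dAAAA
6) Adddd
AddAA
AdAdd
dAddd
7) Adddd
AAdAA
dAddd
ddddd
8) Adddd
AAdAA
dAdAd
ddAAA
9) Adddd
AAdAd
dAddA
ddAAd
10) Adddd
AAdAd
dAdAA
ddddA
11) Adddd
AAdAd
AAdAA
AAddA
12) Adddd
AAddd
AAAdd
AAdAA
13) AAddd
ddAdd
AdAdd
AAdAA
14) Adddd
AAddd
AAAdd
AAdAA
15) dAAdd
Adddd
AAAdd
AAdAA
16) dAAdd
Adddd
AAddd
AdAdA
17) Adddd
AAddd
AAddd
AdAdA
18) AddAd
AAAAA
AAdAd
AdAdA
19) AddAd
AAAAA
AAdAA
AdAAd
20) AAAdd
AAdAA
AAdAA
AdAAd
21) AdAdd
ddAAA
AddAA
AdAAd
22) AdAdd
ddAAA
AdddA
AdddA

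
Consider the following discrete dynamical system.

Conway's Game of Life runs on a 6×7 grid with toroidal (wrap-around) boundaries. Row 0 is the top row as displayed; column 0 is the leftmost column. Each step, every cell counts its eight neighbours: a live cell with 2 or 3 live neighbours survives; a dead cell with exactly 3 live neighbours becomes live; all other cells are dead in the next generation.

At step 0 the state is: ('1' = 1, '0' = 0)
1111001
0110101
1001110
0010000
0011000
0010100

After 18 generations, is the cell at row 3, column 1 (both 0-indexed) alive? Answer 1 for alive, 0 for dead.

k=0  1111001
0110101
1001110
0010000
0011000
0010100
k=1  0000101
0000000
1000111
0110000
0110000
1000100
k=2  0000010
1000100
1100011
0011011
1011000
1101010
k=3  1100010
1100100
0111000
0001010
1000010
1101000
k=4  0000100
0001101
1101000
0101001
1110000
0010100
k=5  0000100
1011110
0101011
0001001
1000000
0010000
k=6  0110110
1110000
0100000
0010111
0000000
0000000
k=7  1011000
1001000
0001011
0000010
0000010
0000000
k=8  0111000
1101000
0000011
0000010
0000000
0000000
k=9  1101000
1101101
1000111
0000011
0000000
0010000
k=10  0001101
0001000
0101000
1000100
0000000
0110000
k=11  0001100
0001000
0011100
0000000
0100000
0011000
k=12  0000100
0000000
0011100
0011000
0010000
0011100
k=13  0000100
0000100
0010100
0100100
0100100
0010100
k=14  0000110
0000110
0000110
0110110
0110110
0000110
k=15  0001001
0001001
0000001
0110001
0110001
0000001
k=16  1000011
1000011
0010011
0110011
0110011
0010011
k=17  0100100
0100100
0010100
0001100
0001100
0010100
k=18  0110110
0110110
0010110
0010010
0010010
0010110

0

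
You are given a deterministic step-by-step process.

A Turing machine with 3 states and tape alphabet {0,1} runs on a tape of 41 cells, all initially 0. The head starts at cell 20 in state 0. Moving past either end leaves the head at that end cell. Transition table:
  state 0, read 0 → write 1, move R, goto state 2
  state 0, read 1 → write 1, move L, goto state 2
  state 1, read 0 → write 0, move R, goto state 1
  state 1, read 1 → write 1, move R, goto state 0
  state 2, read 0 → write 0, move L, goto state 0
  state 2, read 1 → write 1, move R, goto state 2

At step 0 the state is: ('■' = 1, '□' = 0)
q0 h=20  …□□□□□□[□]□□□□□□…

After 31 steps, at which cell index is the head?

k=0  q0 h=20  …□□□□□□[□]□□□□□□…
k=1  q2 h=21  …□□□□□■[□]□□□□□□…
k=2  q0 h=20  …□□□□□□[■]□□□□□□…
k=3  q2 h=19  …□□□□□□[□]■□□□□□…
k=4  q0 h=18  …□□□□□□[□]□■□□□□…
k=5  q2 h=19  …□□□□□■[□]■□□□□□…
k=6  q0 h=18  …□□□□□□[■]□■□□□□…
k=7  q2 h=17  …□□□□□□[□]■□■□□□…
k=8  q0 h=16  …□□□□□□[□]□■□■□□…
k=9  q2 h=17  …□□□□□■[□]■□■□□□…
k=10  q0 h=16  …□□□□□□[■]□■□■□□…
k=11  q2 h=15  …□□□□□□[□]■□■□■□…
k=12  q0 h=14  …□□□□□□[□]□■□■□■…
k=13  q2 h=15  …□□□□□■[□]■□■□■□…
k=14  q0 h=14  …□□□□□□[■]□■□■□■…
k=15  q2 h=13  …□□□□□□[□]■□■□■□…
k=16  q0 h=12  …□□□□□□[□]□■□■□■…
k=17  q2 h=13  …□□□□□■[□]■□■□■□…
k=18  q0 h=12  …□□□□□□[■]□■□■□■…
k=19  q2 h=11  …□□□□□□[□]■□■□■□…
k=20  q0 h=10  …□□□□□□[□]□■□■□■…
k=21  q2 h=11  …□□□□□■[□]■□■□■□…
k=22  q0 h=10  …□□□□□□[■]□■□■□■…
k=23  q2 h= 9  …□□□□□□[□]■□■□■□…
k=24  q0 h= 8  …□□□□□□[□]□■□■□■…
k=25  q2 h= 9  …□□□□□■[□]■□■□■□…
k=26  q0 h= 8  …□□□□□□[■]□■□■□■…
k=27  q2 h= 7  …□□□□□□[□]■□■□■□…
k=28  q0 h= 6  |□□□□□□[□]□■□■□■…
k=29  q2 h= 7  …□□□□□■[□]■□■□■□…
k=30  q0 h= 6  |□□□□□□[■]□■□■□■…
k=31  q2 h= 5  |□□□□□[□]■□■□■□…

5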